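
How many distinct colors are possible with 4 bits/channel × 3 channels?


Total bits = 4 bits/channel × 3 channels = 12 bits
Distinct colors = 2^12
= 4,096 colors


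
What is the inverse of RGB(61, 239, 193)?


Invert: (255-R, 255-G, 255-B)
R: 255-61 = 194
G: 255-239 = 16
B: 255-193 = 62
= RGB(194, 16, 62)


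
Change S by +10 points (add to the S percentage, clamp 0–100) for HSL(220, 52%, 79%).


Original S = 52%
Adjustment = +10 percentage points
New S = 52 + (10) = 62
Clamp to [0, 100] → 62
= HSL(220°, 62%, 79%)


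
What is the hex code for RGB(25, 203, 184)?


R = 25 → 19 (hex)
G = 203 → CB (hex)
B = 184 → B8 (hex)
Hex = #19CBB8


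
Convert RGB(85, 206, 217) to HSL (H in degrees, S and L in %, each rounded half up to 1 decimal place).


Normalize: R'=85/255≈0.3333, G'=206/255≈0.8078, B'=217/255≈0.8510
Max=217/255, Min=85/255, Δ=Max-Min=132/255
L = (Max+Min)/2 = (217+85)/510 = 302/510 = 0.59215… → L = 59.2%
L > 0.5 → S = Δ/(2-Max-Min) = 132/(510-217-85) = 132/208 = 0.63461… → S = 63.5%
(the 1/255 factors cancel in S and H, so raw channel differences can be used)
Max is B' → H = 60 × ((R-G)/Δ + 4) = 60 × ((85-206)/132 + 4)
  -121/132 + 4 = -0.9166… + 4 = 3.0833…
  H = 60 × 3.0833… = 185° → H = 185.0°
= HSL(185.0°, 63.5%, 59.2%)


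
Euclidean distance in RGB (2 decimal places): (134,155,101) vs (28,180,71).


d = √[(R₁-R₂)² + (G₁-G₂)² + (B₁-B₂)²]
d = √[(134-28)² + (155-180)² + (101-71)²]
d = √[11236 + 625 + 900]
d = √12761
d ≈ 112.96


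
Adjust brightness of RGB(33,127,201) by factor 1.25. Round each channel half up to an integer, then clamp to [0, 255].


Multiply each channel by 1.25, round half up, clamp to [0, 255]
R: 33×1.25 = 41.25 → round → 41
G: 127×1.25 = 158.75 → round → 159
B: 201×1.25 = 251.25 → round → 251
= RGB(41, 159, 251)


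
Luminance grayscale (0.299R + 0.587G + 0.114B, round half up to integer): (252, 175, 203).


Gray = 0.299×R + 0.587×G + 0.114×B
Gray = 0.299×252 + 0.587×175 + 0.114×203
Gray = 75.348 + 102.725 + 23.142
Gray = 201.215 → round half up → 201
Gray = 201


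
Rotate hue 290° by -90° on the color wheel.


New hue = (H + rotation) mod 360
New hue = (290 -90) mod 360
= 200 mod 360
= 200°


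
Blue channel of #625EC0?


Color: #625EC0
R = 62 = 98
G = 5E = 94
B = C0 = 192
Blue = 192


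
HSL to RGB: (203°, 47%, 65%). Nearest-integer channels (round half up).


H=203°, S=0.47, L=0.65
C = (1-|2L-1|)×S = (1-|0.30|)×0.47 = 0.329
H' = H/60 = 203/60 ≈ 3.3833; X = C×(1-|H' mod 2 - 1|) ≈ 0.2029
m = L - C/2 = 0.65 - 0.1645 = 0.4855
Sector ⌊H'⌋ = 3 → (R',G',B') = (0.0, ≈0.2029, 0.329)
RGB = ((R'+m)×255, (G'+m)×255, (B'+m)×255) = (123.8025, 175.53775, 207.6975)
Round half up → RGB(124, 176, 208)


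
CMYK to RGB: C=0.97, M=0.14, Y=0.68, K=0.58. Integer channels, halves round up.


R = 255 × (1-C) × (1-K) = 255 × 0.03 × 0.42 = 3.213 → 3
G = 255 × (1-M) × (1-K) = 255 × 0.86 × 0.42 = 92.106 → 92
B = 255 × (1-Y) × (1-K) = 255 × 0.32 × 0.42 = 34.272 → 34
= RGB(3, 92, 34)


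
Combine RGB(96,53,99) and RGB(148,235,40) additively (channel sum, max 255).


Additive: each channel = min(255, C₁+C₂)
R: 96+148 = 244 → 244
G: 53+235 = 288 → 255
B: 99+40 = 139 → 139
= RGB(244, 255, 139)


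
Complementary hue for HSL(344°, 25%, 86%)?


Complement = opposite side of color wheel = hue + 180°
H' = (344 + 180) mod 360 = 164°
S and L unchanged.
= HSL(164°, 25%, 86%)


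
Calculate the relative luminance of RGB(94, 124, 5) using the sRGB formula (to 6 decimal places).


Linearize each channel (sRGB transfer function): c = v/255; c_lin = c/12.92 if c ≤ 0.04045, else ((c+0.055)/1.055)^2.4
  R: 94/255 ≈ 0.368627 > 0.04045 → ((0.368627+0.055)/1.055)^2.4 ≈ 0.111932
  G: 124/255 ≈ 0.486275 > 0.04045 → ((0.486275+0.055)/1.055)^2.4 ≈ 0.201556
  B: 5/255 ≈ 0.019608 ≤ 0.04045 → 0.019608/12.92 ≈ 0.001518
R_lin = 0.111932, G_lin = 0.201556, B_lin = 0.001518
L = 0.2126×R + 0.7152×G + 0.0722×B
L = 0.2126×0.111932 + 0.7152×0.201556 + 0.0722×0.001518
L ≈ 0.168059


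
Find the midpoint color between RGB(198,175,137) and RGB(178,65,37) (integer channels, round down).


Midpoint: each channel = ⌊(C₁+C₂)/2⌋
R: ⌊(198+178)/2⌋ = 188
G: ⌊(175+65)/2⌋ = 120
B: ⌊(137+37)/2⌋ = 87
= RGB(188, 120, 87)


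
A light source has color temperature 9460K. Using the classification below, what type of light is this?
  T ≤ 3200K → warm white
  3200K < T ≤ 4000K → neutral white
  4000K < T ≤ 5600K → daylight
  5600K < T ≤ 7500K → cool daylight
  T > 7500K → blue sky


Temperature: 9460K
9460K > 7500K → blue sky
Classification: blue sky


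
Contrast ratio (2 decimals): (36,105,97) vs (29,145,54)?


Linearize each sRGB channel c=v/255: c/12.92 if c ≤ 0.04045 else ((c+0.055)/1.055)^2.4
L = 0.2126×R_lin + 0.7152×G_lin + 0.0722×B_lin
Color 1 (36,105,97):
  R=36: 36/255≈0.1412 > 0.04045 → ((0.1412+0.055)/1.055)^2.4 ≈ 0.01764
  G=105: 105/255≈0.4118 > 0.04045 → ((0.4118+0.055)/1.055)^2.4 ≈ 0.14126
  B=97: 97/255≈0.3804 > 0.04045 → ((0.3804+0.055)/1.055)^2.4 ≈ 0.11954
  L1 = 0.2126×0.01764 + 0.7152×0.14126 + 0.0722×0.11954 ≈ 0.11341
Color 2 (29,145,54):
  R=29: 29/255≈0.1137 > 0.04045 → ((0.1137+0.055)/1.055)^2.4 ≈ 0.01229
  G=145: 145/255≈0.5686 > 0.04045 → ((0.5686+0.055)/1.055)^2.4 ≈ 0.28315
  B=54: 54/255≈0.2118 > 0.04045 → ((0.2118+0.055)/1.055)^2.4 ≈ 0.03689
  L2 = 0.2126×0.01229 + 0.7152×0.28315 + 0.0722×0.03689 ≈ 0.20778
Lighter = 0.20778, Darker = 0.11341
Ratio = (L_lighter + 0.05) / (L_darker + 0.05)
Ratio = (0.20778 + 0.05) / (0.11341 + 0.05) = 0.25778 / 0.16341 ≈ 1.5775
Ratio ≈ 1.58:1


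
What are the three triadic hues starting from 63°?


Triadic: equally spaced at 120° intervals
H1 = 63°
H2 = (63 + 120) mod 360 = 183°
H3 = (63 + 240) mod 360 = 303°
Triadic = 63°, 183°, 303°


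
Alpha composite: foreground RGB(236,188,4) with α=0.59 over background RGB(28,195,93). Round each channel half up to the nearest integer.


C = α×F + (1-α)×B, with 1-α = 0.41
R: 0.59×236 + 0.41×28 = 139.24 + 11.48 = 150.72 → 151
G: 0.59×188 + 0.41×195 = 110.92 + 79.95 = 190.87 → 191
B: 0.59×4 + 0.41×93 = 2.36 + 38.13 = 40.49 → 40
= RGB(151, 191, 40)


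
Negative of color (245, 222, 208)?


Invert: (255-R, 255-G, 255-B)
R: 255-245 = 10
G: 255-222 = 33
B: 255-208 = 47
= RGB(10, 33, 47)


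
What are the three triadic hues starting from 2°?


Triadic: equally spaced at 120° intervals
H1 = 2°
H2 = (2 + 120) mod 360 = 122°
H3 = (2 + 240) mod 360 = 242°
Triadic = 2°, 122°, 242°


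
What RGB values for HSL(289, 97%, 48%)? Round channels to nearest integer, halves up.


H=289°, S=0.97, L=0.48
C = (1-|2L-1|)×S = (1-|-0.04|)×0.97 = 0.9312
H' = H/60 = 289/60 ≈ 4.8167; X = C×(1-|H' mod 2 - 1|) = 0.76048
m = L - C/2 = 0.48 - 0.4656 = 0.0144
Sector ⌊H'⌋ = 4 → (R',G',B') = (0.76048, 0.0, 0.9312)
RGB = ((R'+m)×255, (G'+m)×255, (B'+m)×255) = (197.5944, 3.672, 241.128)
Round half up → RGB(198, 4, 241)


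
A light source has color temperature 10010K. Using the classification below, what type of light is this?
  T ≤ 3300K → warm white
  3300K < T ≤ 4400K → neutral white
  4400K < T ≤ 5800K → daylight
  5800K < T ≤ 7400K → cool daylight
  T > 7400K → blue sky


Temperature: 10010K
10010K > 7400K → blue sky
Classification: blue sky


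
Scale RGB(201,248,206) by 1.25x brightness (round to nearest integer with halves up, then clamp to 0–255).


Multiply each channel by 1.25, round half up, clamp to [0, 255]
R: 201×1.25 = 251.25 → round → 251
G: 248×1.25 = 310 → clamp → 255
B: 206×1.25 = 257.5 → round → 258 → clamp → 255
= RGB(251, 255, 255)


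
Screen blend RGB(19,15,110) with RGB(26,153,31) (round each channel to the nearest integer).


Screen: C = 255 - (255-A)×(255-B)/255, rounded to nearest integer
R: 255 - (255-19)×(255-26)/255 = 255 - 54044/255 ≈ 255 - 211.937 = 43.063 → 43
G: 255 - (255-15)×(255-153)/255 = 255 - 24480/255 ≈ 255 - 96.000 = 159.000 → 159
B: 255 - (255-110)×(255-31)/255 = 255 - 32480/255 ≈ 255 - 127.373 = 127.627 → 128
= RGB(43, 159, 128)


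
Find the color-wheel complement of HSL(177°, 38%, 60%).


Complement = opposite side of color wheel = hue + 180°
H' = (177 + 180) mod 360 = 357°
S and L unchanged.
= HSL(357°, 38%, 60%)


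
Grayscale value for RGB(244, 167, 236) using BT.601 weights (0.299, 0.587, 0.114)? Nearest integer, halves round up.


Gray = 0.299×R + 0.587×G + 0.114×B
Gray = 0.299×244 + 0.587×167 + 0.114×236
Gray = 72.956 + 98.029 + 26.904
Gray = 197.889 → round half up → 198
Gray = 198


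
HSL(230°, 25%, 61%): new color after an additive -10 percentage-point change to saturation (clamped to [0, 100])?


Original S = 25%
Adjustment = -10 percentage points
New S = 25 + (-10) = 15
Clamp to [0, 100] → 15
= HSL(230°, 15%, 61%)


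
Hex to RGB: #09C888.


09 → 9 (R)
C8 → 200 (G)
88 → 136 (B)
= RGB(9, 200, 136)


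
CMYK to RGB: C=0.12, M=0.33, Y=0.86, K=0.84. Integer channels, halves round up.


R = 255 × (1-C) × (1-K) = 255 × 0.88 × 0.16 = 35.904 → 36
G = 255 × (1-M) × (1-K) = 255 × 0.67 × 0.16 = 27.336 → 27
B = 255 × (1-Y) × (1-K) = 255 × 0.14 × 0.16 = 5.712 → 6
= RGB(36, 27, 6)


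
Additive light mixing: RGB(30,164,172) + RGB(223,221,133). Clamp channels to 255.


Additive: each channel = min(255, C₁+C₂)
R: 30+223 = 253 → 253
G: 164+221 = 385 → 255
B: 172+133 = 305 → 255
= RGB(253, 255, 255)


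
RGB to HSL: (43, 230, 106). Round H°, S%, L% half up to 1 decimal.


Normalize: R'=43/255≈0.1686, G'=230/255≈0.9020, B'=106/255≈0.4157
Max=230/255, Min=43/255, Δ=Max-Min=187/255
L = (Max+Min)/2 = (230+43)/510 = 273/510 = 0.53529… → L = 53.5%
L > 0.5 → S = Δ/(2-Max-Min) = 187/(510-230-43) = 187/237 = 0.78902… → S = 78.9%
(the 1/255 factors cancel in S and H, so raw channel differences can be used)
Max is G' → H = 60 × ((B-R)/Δ + 2) = 60 × ((106-43)/187 + 2)
  63/187 + 2 = 0.3368… + 2 = 2.3368…
  H = 60 × 2.3368… = 140.213…° → H = 140.2°
= HSL(140.2°, 78.9%, 53.5%)


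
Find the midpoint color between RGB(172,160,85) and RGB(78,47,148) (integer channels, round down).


Midpoint: each channel = ⌊(C₁+C₂)/2⌋
R: ⌊(172+78)/2⌋ = 125
G: ⌊(160+47)/2⌋ = 103
B: ⌊(85+148)/2⌋ = 116
= RGB(125, 103, 116)


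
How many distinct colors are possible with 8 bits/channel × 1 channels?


Total bits = 8 bits/channel × 1 channels = 8 bits
Distinct colors = 2^8
= 256 colors


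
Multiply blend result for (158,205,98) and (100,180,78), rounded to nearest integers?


Multiply: C = A×B/255, rounded to nearest integer
R: 158×100/255 = 15800/255 ≈ 61.961 → 62
G: 205×180/255 = 36900/255 ≈ 144.706 → 145
B: 98×78/255 = 7644/255 ≈ 29.976 → 30
= RGB(62, 145, 30)


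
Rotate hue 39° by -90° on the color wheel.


New hue = (H + rotation) mod 360
New hue = (39 -90) mod 360
= -51 mod 360
= 309°


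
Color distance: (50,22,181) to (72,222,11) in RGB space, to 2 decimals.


d = √[(R₁-R₂)² + (G₁-G₂)² + (B₁-B₂)²]
d = √[(50-72)² + (22-222)² + (181-11)²]
d = √[484 + 40000 + 28900]
d = √69384
d ≈ 263.41


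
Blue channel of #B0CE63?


Color: #B0CE63
R = B0 = 176
G = CE = 206
B = 63 = 99
Blue = 99


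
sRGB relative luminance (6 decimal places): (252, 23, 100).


Linearize each channel (sRGB transfer function): c = v/255; c_lin = c/12.92 if c ≤ 0.04045, else ((c+0.055)/1.055)^2.4
  R: 252/255 ≈ 0.988235 > 0.04045 → ((0.988235+0.055)/1.055)^2.4 ≈ 0.973445
  G: 23/255 ≈ 0.090196 > 0.04045 → ((0.090196+0.055)/1.055)^2.4 ≈ 0.008568
  B: 100/255 ≈ 0.392157 > 0.04045 → ((0.392157+0.055)/1.055)^2.4 ≈ 0.127438
R_lin = 0.973445, G_lin = 0.008568, B_lin = 0.127438
L = 0.2126×R + 0.7152×G + 0.0722×B
L = 0.2126×0.973445 + 0.7152×0.008568 + 0.0722×0.127438
L ≈ 0.222283


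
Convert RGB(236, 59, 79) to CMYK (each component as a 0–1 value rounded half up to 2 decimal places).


R'=236/255≈0.9255, G'=59/255≈0.2314, B'=79/255≈0.3098
K = 1 - max(R',G',B') = 1 - 236/255 = 19/255 = 0.07450… → 0.07
(1-R'-K)/(1-K) simplifies to (max-R)/max with max = 236:
C = (236-236)/236 = 0/236 = 0 → 0.00
M = (236-59)/236 = 177/236 = 0.75 → 0.75
Y = (236-79)/236 = 157/236 = 0.66525… → 0.67
= CMYK(0.00, 0.75, 0.67, 0.07)


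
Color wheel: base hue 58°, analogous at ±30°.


Base hue: 58°
Left analog: (58 - 30) mod 360 = 28°
Right analog: (58 + 30) mod 360 = 88°
Analogous hues = 28° and 88°


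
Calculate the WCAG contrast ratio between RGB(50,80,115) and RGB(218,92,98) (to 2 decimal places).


Linearize each sRGB channel c=v/255: c/12.92 if c ≤ 0.04045 else ((c+0.055)/1.055)^2.4
L = 0.2126×R_lin + 0.7152×G_lin + 0.0722×B_lin
Color 1 (50,80,115):
  R=50: 50/255≈0.1961 > 0.04045 → ((0.1961+0.055)/1.055)^2.4 ≈ 0.03190
  G=80: 80/255≈0.3137 > 0.04045 → ((0.3137+0.055)/1.055)^2.4 ≈ 0.08022
  B=115: 115/255≈0.4510 > 0.04045 → ((0.4510+0.055)/1.055)^2.4 ≈ 0.17144
  L1 = 0.2126×0.03190 + 0.7152×0.08022 + 0.0722×0.17144 ≈ 0.07653
Color 2 (218,92,98):
  R=218: 218/255≈0.8549 > 0.04045 → ((0.8549+0.055)/1.055)^2.4 ≈ 0.70110
  G=92: 92/255≈0.3608 > 0.04045 → ((0.3608+0.055)/1.055)^2.4 ≈ 0.10702
  B=98: 98/255≈0.3843 > 0.04045 → ((0.3843+0.055)/1.055)^2.4 ≈ 0.12214
  L2 = 0.2126×0.70110 + 0.7152×0.10702 + 0.0722×0.12214 ≈ 0.23442
Lighter = 0.23442, Darker = 0.07653
Ratio = (L_lighter + 0.05) / (L_darker + 0.05)
Ratio = (0.23442 + 0.05) / (0.07653 + 0.05) = 0.28442 / 0.12653 ≈ 2.2478
Ratio ≈ 2.25:1


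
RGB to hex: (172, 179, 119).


R = 172 → AC (hex)
G = 179 → B3 (hex)
B = 119 → 77 (hex)
Hex = #ACB377


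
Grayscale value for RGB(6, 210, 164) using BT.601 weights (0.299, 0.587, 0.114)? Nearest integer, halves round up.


Gray = 0.299×R + 0.587×G + 0.114×B
Gray = 0.299×6 + 0.587×210 + 0.114×164
Gray = 1.794 + 123.270 + 18.696
Gray = 143.760 → round half up → 144
Gray = 144


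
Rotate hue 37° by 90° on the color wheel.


New hue = (H + rotation) mod 360
New hue = (37 + 90) mod 360
= 127 mod 360
= 127°


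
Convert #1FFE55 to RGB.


1F → 31 (R)
FE → 254 (G)
55 → 85 (B)
= RGB(31, 254, 85)


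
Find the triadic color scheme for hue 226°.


Triadic: equally spaced at 120° intervals
H1 = 226°
H2 = (226 + 120) mod 360 = 346°
H3 = (226 + 240) mod 360 = 106°
Triadic = 226°, 346°, 106°


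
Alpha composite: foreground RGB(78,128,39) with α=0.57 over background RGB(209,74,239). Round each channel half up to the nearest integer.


C = α×F + (1-α)×B, with 1-α = 0.43
R: 0.57×78 + 0.43×209 = 44.46 + 89.87 = 134.33 → 134
G: 0.57×128 + 0.43×74 = 72.96 + 31.82 = 104.78 → 105
B: 0.57×39 + 0.43×239 = 22.23 + 102.77 = 125.00 → 125
= RGB(134, 105, 125)


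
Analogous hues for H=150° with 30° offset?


Base hue: 150°
Left analog: (150 - 30) mod 360 = 120°
Right analog: (150 + 30) mod 360 = 180°
Analogous hues = 120° and 180°


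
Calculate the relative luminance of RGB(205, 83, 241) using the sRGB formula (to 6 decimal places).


Linearize each channel (sRGB transfer function): c = v/255; c_lin = c/12.92 if c ≤ 0.04045, else ((c+0.055)/1.055)^2.4
  R: 205/255 ≈ 0.803922 > 0.04045 → ((0.803922+0.055)/1.055)^2.4 ≈ 0.610496
  G: 83/255 ≈ 0.325490 > 0.04045 → ((0.325490+0.055)/1.055)^2.4 ≈ 0.086500
  B: 241/255 ≈ 0.945098 > 0.04045 → ((0.945098+0.055)/1.055)^2.4 ≈ 0.879622
R_lin = 0.610496, G_lin = 0.086500, B_lin = 0.879622
L = 0.2126×R + 0.7152×G + 0.0722×B
L = 0.2126×0.610496 + 0.7152×0.086500 + 0.0722×0.879622
L ≈ 0.255165


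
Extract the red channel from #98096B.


Color: #98096B
R = 98 = 152
G = 09 = 9
B = 6B = 107
Red = 152


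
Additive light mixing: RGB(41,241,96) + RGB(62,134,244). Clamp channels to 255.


Additive: each channel = min(255, C₁+C₂)
R: 41+62 = 103 → 103
G: 241+134 = 375 → 255
B: 96+244 = 340 → 255
= RGB(103, 255, 255)


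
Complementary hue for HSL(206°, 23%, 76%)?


Complement = opposite side of color wheel = hue + 180°
H' = (206 + 180) mod 360 = 26°
S and L unchanged.
= HSL(26°, 23%, 76%)


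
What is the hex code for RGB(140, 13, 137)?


R = 140 → 8C (hex)
G = 13 → 0D (hex)
B = 137 → 89 (hex)
Hex = #8C0D89


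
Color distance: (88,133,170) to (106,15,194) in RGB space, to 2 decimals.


d = √[(R₁-R₂)² + (G₁-G₂)² + (B₁-B₂)²]
d = √[(88-106)² + (133-15)² + (170-194)²]
d = √[324 + 13924 + 576]
d = √14824
d ≈ 121.75


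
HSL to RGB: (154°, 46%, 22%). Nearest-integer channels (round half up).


H=154°, S=0.46, L=0.22
C = (1-|2L-1|)×S = (1-|-0.56|)×0.46 = 0.2024
H' = H/60 = 154/60 ≈ 2.5667; X = C×(1-|H' mod 2 - 1|) ≈ 0.1147
m = L - C/2 = 0.22 - 0.1012 = 0.1188
Sector ⌊H'⌋ = 2 → (R',G',B') = (0.0, 0.2024, ≈0.1147)
RGB = ((R'+m)×255, (G'+m)×255, (B'+m)×255) = (30.294, 81.906, 59.5408)
Round half up → RGB(30, 82, 60)


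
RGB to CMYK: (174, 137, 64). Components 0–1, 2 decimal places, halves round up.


R'=174/255≈0.6824, G'=137/255≈0.5373, B'=64/255≈0.2510
K = 1 - max(R',G',B') = 1 - 174/255 = 81/255 = 0.31764… → 0.32
(1-R'-K)/(1-K) simplifies to (max-R)/max with max = 174:
C = (174-174)/174 = 0/174 = 0 → 0.00
M = (174-137)/174 = 37/174 = 0.21264… → 0.21
Y = (174-64)/174 = 110/174 = 0.63218… → 0.63
= CMYK(0.00, 0.21, 0.63, 0.32)


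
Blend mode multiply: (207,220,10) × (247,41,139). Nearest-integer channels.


Multiply: C = A×B/255, rounded to nearest integer
R: 207×247/255 = 51129/255 ≈ 200.506 → 201
G: 220×41/255 = 9020/255 ≈ 35.373 → 35
B: 10×139/255 = 1390/255 ≈ 5.451 → 5
= RGB(201, 35, 5)


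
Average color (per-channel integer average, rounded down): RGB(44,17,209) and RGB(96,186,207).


Midpoint: each channel = ⌊(C₁+C₂)/2⌋
R: ⌊(44+96)/2⌋ = 70
G: ⌊(17+186)/2⌋ = 101
B: ⌊(209+207)/2⌋ = 208
= RGB(70, 101, 208)


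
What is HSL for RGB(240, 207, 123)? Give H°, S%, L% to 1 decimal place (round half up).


Normalize: R'=240/255≈0.9412, G'=207/255≈0.8118, B'=123/255≈0.4824
Max=240/255, Min=123/255, Δ=Max-Min=117/255
L = (Max+Min)/2 = (240+123)/510 = 363/510 = 0.71176… → L = 71.2%
L > 0.5 → S = Δ/(2-Max-Min) = 117/(510-240-123) = 117/147 = 0.79591… → S = 79.6%
(the 1/255 factors cancel in S and H, so raw channel differences can be used)
Max is R' → H = 60 × (((G-B)/Δ) mod 6) = 60 × (((207-123)/117) mod 6)
  84/117 = 0.7179…
  H = 60 × 0.7179… = 43.076…° → H = 43.1°
= HSL(43.1°, 79.6%, 71.2%)


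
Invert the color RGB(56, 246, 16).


Invert: (255-R, 255-G, 255-B)
R: 255-56 = 199
G: 255-246 = 9
B: 255-16 = 239
= RGB(199, 9, 239)


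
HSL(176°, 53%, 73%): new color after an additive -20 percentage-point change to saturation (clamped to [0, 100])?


Original S = 53%
Adjustment = -20 percentage points
New S = 53 + (-20) = 33
Clamp to [0, 100] → 33
= HSL(176°, 33%, 73%)


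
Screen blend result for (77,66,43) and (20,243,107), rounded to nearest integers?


Screen: C = 255 - (255-A)×(255-B)/255, rounded to nearest integer
R: 255 - (255-77)×(255-20)/255 = 255 - 41830/255 ≈ 255 - 164.039 = 90.961 → 91
G: 255 - (255-66)×(255-243)/255 = 255 - 2268/255 ≈ 255 - 8.894 = 246.106 → 246
B: 255 - (255-43)×(255-107)/255 = 255 - 31376/255 ≈ 255 - 123.043 = 131.957 → 132
= RGB(91, 246, 132)


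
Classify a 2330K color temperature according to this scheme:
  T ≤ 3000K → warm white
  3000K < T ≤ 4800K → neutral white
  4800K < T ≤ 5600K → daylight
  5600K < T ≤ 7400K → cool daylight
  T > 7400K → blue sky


Temperature: 2330K
2330K ≤ 3000K → warm white
Classification: warm white


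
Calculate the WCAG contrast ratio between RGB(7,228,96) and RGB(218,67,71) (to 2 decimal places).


Linearize each sRGB channel c=v/255: c/12.92 if c ≤ 0.04045 else ((c+0.055)/1.055)^2.4
L = 0.2126×R_lin + 0.7152×G_lin + 0.0722×B_lin
Color 1 (7,228,96):
  R=7: 7/255≈0.0275 ≤ 0.04045 → 0.0275/12.92 ≈ 0.00212
  G=228: 228/255≈0.8941 > 0.04045 → ((0.8941+0.055)/1.055)^2.4 ≈ 0.77582
  B=96: 96/255≈0.3765 > 0.04045 → ((0.3765+0.055)/1.055)^2.4 ≈ 0.11697
  L1 = 0.2126×0.00212 + 0.7152×0.77582 + 0.0722×0.11697 ≈ 0.56377
Color 2 (218,67,71):
  R=218: 218/255≈0.8549 > 0.04045 → ((0.8549+0.055)/1.055)^2.4 ≈ 0.70110
  G=67: 67/255≈0.2627 > 0.04045 → ((0.2627+0.055)/1.055)^2.4 ≈ 0.05613
  B=71: 71/255≈0.2784 > 0.04045 → ((0.2784+0.055)/1.055)^2.4 ≈ 0.06301
  L2 = 0.2126×0.70110 + 0.7152×0.05613 + 0.0722×0.06301 ≈ 0.19375
Lighter = 0.56377, Darker = 0.19375
Ratio = (L_lighter + 0.05) / (L_darker + 0.05)
Ratio = (0.56377 + 0.05) / (0.19375 + 0.05) = 0.61377 / 0.24375 ≈ 2.5180
Ratio ≈ 2.52:1


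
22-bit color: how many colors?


Colors = 2^bits = 2^22
= 4,194,304 colors


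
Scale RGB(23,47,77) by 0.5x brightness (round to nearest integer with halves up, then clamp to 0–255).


Multiply each channel by 0.5, round half up, clamp to [0, 255]
R: 23×0.5 = 11.5 → round → 12
G: 47×0.5 = 23.5 → round → 24
B: 77×0.5 = 38.5 → round → 39
= RGB(12, 24, 39)


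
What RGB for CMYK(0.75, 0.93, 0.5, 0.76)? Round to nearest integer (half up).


R = 255 × (1-C) × (1-K) = 255 × 0.25 × 0.24 = 15.3 → 15
G = 255 × (1-M) × (1-K) = 255 × 0.07 × 0.24 = 4.284 → 4
B = 255 × (1-Y) × (1-K) = 255 × 0.50 × 0.24 = 30.6 → 31
= RGB(15, 4, 31)


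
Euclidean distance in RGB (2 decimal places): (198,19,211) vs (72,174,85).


d = √[(R₁-R₂)² + (G₁-G₂)² + (B₁-B₂)²]
d = √[(198-72)² + (19-174)² + (211-85)²]
d = √[15876 + 24025 + 15876]
d = √55777
d ≈ 236.17


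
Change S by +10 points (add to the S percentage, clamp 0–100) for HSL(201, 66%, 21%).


Original S = 66%
Adjustment = +10 percentage points
New S = 66 + (10) = 76
Clamp to [0, 100] → 76
= HSL(201°, 76%, 21%)


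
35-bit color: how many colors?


Colors = 2^bits = 2^35
= 34,359,738,368 colors


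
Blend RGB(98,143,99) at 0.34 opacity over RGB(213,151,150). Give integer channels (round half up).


C = α×F + (1-α)×B, with 1-α = 0.66
R: 0.34×98 + 0.66×213 = 33.32 + 140.58 = 173.90 → 174
G: 0.34×143 + 0.66×151 = 48.62 + 99.66 = 148.28 → 148
B: 0.34×99 + 0.66×150 = 33.66 + 99.00 = 132.66 → 133
= RGB(174, 148, 133)


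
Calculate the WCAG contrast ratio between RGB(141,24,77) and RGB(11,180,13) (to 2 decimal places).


Linearize each sRGB channel c=v/255: c/12.92 if c ≤ 0.04045 else ((c+0.055)/1.055)^2.4
L = 0.2126×R_lin + 0.7152×G_lin + 0.0722×B_lin
Color 1 (141,24,77):
  R=141: 141/255≈0.5529 > 0.04045 → ((0.5529+0.055)/1.055)^2.4 ≈ 0.26636
  G=24: 24/255≈0.0941 > 0.04045 → ((0.0941+0.055)/1.055)^2.4 ≈ 0.00913
  B=77: 77/255≈0.3020 > 0.04045 → ((0.3020+0.055)/1.055)^2.4 ≈ 0.07421
  L1 = 0.2126×0.26636 + 0.7152×0.00913 + 0.0722×0.07421 ≈ 0.06852
Color 2 (11,180,13):
  R=11: 11/255≈0.0431 > 0.04045 → ((0.0431+0.055)/1.055)^2.4 ≈ 0.00335
  G=180: 180/255≈0.7059 > 0.04045 → ((0.7059+0.055)/1.055)^2.4 ≈ 0.45641
  B=13: 13/255≈0.0510 > 0.04045 → ((0.0510+0.055)/1.055)^2.4 ≈ 0.00402
  L2 = 0.2126×0.00335 + 0.7152×0.45641 + 0.0722×0.00402 ≈ 0.32743
Lighter = 0.32743, Darker = 0.06852
Ratio = (L_lighter + 0.05) / (L_darker + 0.05)
Ratio = (0.32743 + 0.05) / (0.06852 + 0.05) = 0.37743 / 0.11852 ≈ 3.1846
Ratio ≈ 3.18:1


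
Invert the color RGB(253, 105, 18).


Invert: (255-R, 255-G, 255-B)
R: 255-253 = 2
G: 255-105 = 150
B: 255-18 = 237
= RGB(2, 150, 237)


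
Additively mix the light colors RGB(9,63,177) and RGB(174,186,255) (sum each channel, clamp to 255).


Additive: each channel = min(255, C₁+C₂)
R: 9+174 = 183 → 183
G: 63+186 = 249 → 249
B: 177+255 = 432 → 255
= RGB(183, 249, 255)


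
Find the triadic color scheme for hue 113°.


Triadic: equally spaced at 120° intervals
H1 = 113°
H2 = (113 + 120) mod 360 = 233°
H3 = (113 + 240) mod 360 = 353°
Triadic = 113°, 233°, 353°


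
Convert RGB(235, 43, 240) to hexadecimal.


R = 235 → EB (hex)
G = 43 → 2B (hex)
B = 240 → F0 (hex)
Hex = #EB2BF0


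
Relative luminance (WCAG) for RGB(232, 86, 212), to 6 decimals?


Linearize each channel (sRGB transfer function): c = v/255; c_lin = c/12.92 if c ≤ 0.04045, else ((c+0.055)/1.055)^2.4
  R: 232/255 ≈ 0.909804 > 0.04045 → ((0.909804+0.055)/1.055)^2.4 ≈ 0.806952
  G: 86/255 ≈ 0.337255 > 0.04045 → ((0.337255+0.055)/1.055)^2.4 ≈ 0.093059
  B: 212/255 ≈ 0.831373 > 0.04045 → ((0.831373+0.055)/1.055)^2.4 ≈ 0.658375
R_lin = 0.806952, G_lin = 0.093059, B_lin = 0.658375
L = 0.2126×R + 0.7152×G + 0.0722×B
L = 0.2126×0.806952 + 0.7152×0.093059 + 0.0722×0.658375
L ≈ 0.285648


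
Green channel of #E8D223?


Color: #E8D223
R = E8 = 232
G = D2 = 210
B = 23 = 35
Green = 210


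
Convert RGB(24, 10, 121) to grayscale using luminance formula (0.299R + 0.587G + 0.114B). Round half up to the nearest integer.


Gray = 0.299×R + 0.587×G + 0.114×B
Gray = 0.299×24 + 0.587×10 + 0.114×121
Gray = 7.176 + 5.870 + 13.794
Gray = 26.840 → round half up → 27
Gray = 27


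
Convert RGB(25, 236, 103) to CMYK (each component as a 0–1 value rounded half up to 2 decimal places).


R'=25/255≈0.0980, G'=236/255≈0.9255, B'=103/255≈0.4039
K = 1 - max(R',G',B') = 1 - 236/255 = 19/255 = 0.07450… → 0.07
(1-R'-K)/(1-K) simplifies to (max-R)/max with max = 236:
C = (236-25)/236 = 211/236 = 0.89406… → 0.89
M = (236-236)/236 = 0/236 = 0 → 0.00
Y = (236-103)/236 = 133/236 = 0.56355… → 0.56
= CMYK(0.89, 0.00, 0.56, 0.07)


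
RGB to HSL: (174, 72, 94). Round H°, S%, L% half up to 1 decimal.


Normalize: R'=174/255≈0.6824, G'=72/255≈0.2824, B'=94/255≈0.3686
Max=174/255, Min=72/255, Δ=Max-Min=102/255
L = (Max+Min)/2 = (174+72)/510 = 246/510 = 0.48235… → L = 48.2%
L ≤ 0.5 → S = Δ/(Max+Min) = 102/(174+72) = 102/246 = 0.41463… → S = 41.5%
(the 1/255 factors cancel in S and H, so raw channel differences can be used)
Max is R' → H = 60 × (((G-B)/Δ) mod 6) = 60 × (((72-94)/102) mod 6)
  (-22)/102 = -0.2156…; negative, so add 6 → 5.7843…
  H = 60 × 5.7843… = 347.058…° → H = 347.1°
= HSL(347.1°, 41.5%, 48.2%)


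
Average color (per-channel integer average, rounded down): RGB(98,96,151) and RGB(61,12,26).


Midpoint: each channel = ⌊(C₁+C₂)/2⌋
R: ⌊(98+61)/2⌋ = 79
G: ⌊(96+12)/2⌋ = 54
B: ⌊(151+26)/2⌋ = 88
= RGB(79, 54, 88)


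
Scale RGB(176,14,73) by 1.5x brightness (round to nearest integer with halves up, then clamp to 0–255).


Multiply each channel by 1.5, round half up, clamp to [0, 255]
R: 176×1.5 = 264 → clamp → 255
G: 14×1.5 = 21
B: 73×1.5 = 109.5 → round → 110
= RGB(255, 21, 110)


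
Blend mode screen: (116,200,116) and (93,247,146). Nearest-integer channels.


Screen: C = 255 - (255-A)×(255-B)/255, rounded to nearest integer
R: 255 - (255-116)×(255-93)/255 = 255 - 22518/255 ≈ 255 - 88.306 = 166.694 → 167
G: 255 - (255-200)×(255-247)/255 = 255 - 440/255 ≈ 255 - 1.725 = 253.275 → 253
B: 255 - (255-116)×(255-146)/255 = 255 - 15151/255 ≈ 255 - 59.416 = 195.584 → 196
= RGB(167, 253, 196)


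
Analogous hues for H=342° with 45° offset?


Base hue: 342°
Left analog: (342 - 45) mod 360 = 297°
Right analog: (342 + 45) mod 360 = 27°
Analogous hues = 297° and 27°


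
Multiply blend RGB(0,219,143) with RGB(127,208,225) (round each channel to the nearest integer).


Multiply: C = A×B/255, rounded to nearest integer
R: 0×127/255 = 0/255 ≈ 0.000 → 0
G: 219×208/255 = 45552/255 ≈ 178.635 → 179
B: 143×225/255 = 32175/255 ≈ 126.176 → 126
= RGB(0, 179, 126)


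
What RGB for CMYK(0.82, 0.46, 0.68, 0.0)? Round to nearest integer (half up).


R = 255 × (1-C) × (1-K) = 255 × 0.18 × 1.00 = 45.9 → 46
G = 255 × (1-M) × (1-K) = 255 × 0.54 × 1.00 = 137.7 → 138
B = 255 × (1-Y) × (1-K) = 255 × 0.32 × 1.00 = 81.6 → 82
= RGB(46, 138, 82)


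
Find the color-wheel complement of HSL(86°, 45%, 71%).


Complement = opposite side of color wheel = hue + 180°
H' = (86 + 180) mod 360 = 266°
S and L unchanged.
= HSL(266°, 45%, 71%)


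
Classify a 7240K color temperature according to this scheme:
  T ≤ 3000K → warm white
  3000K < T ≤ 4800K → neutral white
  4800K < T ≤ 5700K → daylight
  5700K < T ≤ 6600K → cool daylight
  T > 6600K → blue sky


Temperature: 7240K
7240K > 6600K → blue sky
Classification: blue sky


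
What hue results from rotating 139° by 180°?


New hue = (H + rotation) mod 360
New hue = (139 + 180) mod 360
= 319 mod 360
= 319°


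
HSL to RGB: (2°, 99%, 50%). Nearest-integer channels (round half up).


H=2°, S=0.99, L=0.50
C = (1-|2L-1|)×S = (1-|0.00|)×0.99 = 0.99
H' = H/60 = 2/60 ≈ 0.0333; X = C×(1-|H' mod 2 - 1|) = 0.033
m = L - C/2 = 0.50 - 0.495 = 0.005
Sector ⌊H'⌋ = 0 → (R',G',B') = (0.99, 0.033, 0.0)
RGB = ((R'+m)×255, (G'+m)×255, (B'+m)×255) = (253.725, 9.69, 1.275)
Round half up → RGB(254, 10, 1)


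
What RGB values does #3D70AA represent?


3D → 61 (R)
70 → 112 (G)
AA → 170 (B)
= RGB(61, 112, 170)


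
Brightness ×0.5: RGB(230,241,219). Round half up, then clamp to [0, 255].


Multiply each channel by 0.5, round half up, clamp to [0, 255]
R: 230×0.5 = 115
G: 241×0.5 = 120.5 → round → 121
B: 219×0.5 = 109.5 → round → 110
= RGB(115, 121, 110)


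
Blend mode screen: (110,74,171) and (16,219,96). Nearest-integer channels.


Screen: C = 255 - (255-A)×(255-B)/255, rounded to nearest integer
R: 255 - (255-110)×(255-16)/255 = 255 - 34655/255 ≈ 255 - 135.902 = 119.098 → 119
G: 255 - (255-74)×(255-219)/255 = 255 - 6516/255 ≈ 255 - 25.553 = 229.447 → 229
B: 255 - (255-171)×(255-96)/255 = 255 - 13356/255 ≈ 255 - 52.376 = 202.624 → 203
= RGB(119, 229, 203)


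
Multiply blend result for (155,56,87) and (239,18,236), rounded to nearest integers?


Multiply: C = A×B/255, rounded to nearest integer
R: 155×239/255 = 37045/255 ≈ 145.275 → 145
G: 56×18/255 = 1008/255 ≈ 3.953 → 4
B: 87×236/255 = 20532/255 ≈ 80.518 → 81
= RGB(145, 4, 81)


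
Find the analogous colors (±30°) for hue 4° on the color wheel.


Base hue: 4°
Left analog: (4 - 30) mod 360 = 334°
Right analog: (4 + 30) mod 360 = 34°
Analogous hues = 334° and 34°


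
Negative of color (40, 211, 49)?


Invert: (255-R, 255-G, 255-B)
R: 255-40 = 215
G: 255-211 = 44
B: 255-49 = 206
= RGB(215, 44, 206)


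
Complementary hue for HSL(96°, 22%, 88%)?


Complement = opposite side of color wheel = hue + 180°
H' = (96 + 180) mod 360 = 276°
S and L unchanged.
= HSL(276°, 22%, 88%)


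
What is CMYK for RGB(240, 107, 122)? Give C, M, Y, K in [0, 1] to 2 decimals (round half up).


R'=240/255≈0.9412, G'=107/255≈0.4196, B'=122/255≈0.4784
K = 1 - max(R',G',B') = 1 - 240/255 = 15/255 = 0.05882… → 0.06
(1-R'-K)/(1-K) simplifies to (max-R)/max with max = 240:
C = (240-240)/240 = 0/240 = 0 → 0.00
M = (240-107)/240 = 133/240 = 0.55416… → 0.55
Y = (240-122)/240 = 118/240 = 0.49166… → 0.49
= CMYK(0.00, 0.55, 0.49, 0.06)


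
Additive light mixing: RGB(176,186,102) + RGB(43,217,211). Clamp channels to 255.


Additive: each channel = min(255, C₁+C₂)
R: 176+43 = 219 → 219
G: 186+217 = 403 → 255
B: 102+211 = 313 → 255
= RGB(219, 255, 255)


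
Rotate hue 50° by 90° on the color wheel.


New hue = (H + rotation) mod 360
New hue = (50 + 90) mod 360
= 140 mod 360
= 140°


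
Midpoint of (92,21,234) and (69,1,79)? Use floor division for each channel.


Midpoint: each channel = ⌊(C₁+C₂)/2⌋
R: ⌊(92+69)/2⌋ = 80
G: ⌊(21+1)/2⌋ = 11
B: ⌊(234+79)/2⌋ = 156
= RGB(80, 11, 156)


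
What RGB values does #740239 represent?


74 → 116 (R)
02 → 2 (G)
39 → 57 (B)
= RGB(116, 2, 57)


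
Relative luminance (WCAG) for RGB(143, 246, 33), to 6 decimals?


Linearize each channel (sRGB transfer function): c = v/255; c_lin = c/12.92 if c ≤ 0.04045, else ((c+0.055)/1.055)^2.4
  R: 143/255 ≈ 0.560784 > 0.04045 → ((0.560784+0.055)/1.055)^2.4 ≈ 0.274677
  G: 246/255 ≈ 0.964706 > 0.04045 → ((0.964706+0.055)/1.055)^2.4 ≈ 0.921582
  B: 33/255 ≈ 0.129412 > 0.04045 → ((0.129412+0.055)/1.055)^2.4 ≈ 0.015209
R_lin = 0.274677, G_lin = 0.921582, B_lin = 0.015209
L = 0.2126×R + 0.7152×G + 0.0722×B
L = 0.2126×0.274677 + 0.7152×0.921582 + 0.0722×0.015209
L ≈ 0.718610


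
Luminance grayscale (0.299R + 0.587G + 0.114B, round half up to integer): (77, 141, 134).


Gray = 0.299×R + 0.587×G + 0.114×B
Gray = 0.299×77 + 0.587×141 + 0.114×134
Gray = 23.023 + 82.767 + 15.276
Gray = 121.066 → round half up → 121
Gray = 121


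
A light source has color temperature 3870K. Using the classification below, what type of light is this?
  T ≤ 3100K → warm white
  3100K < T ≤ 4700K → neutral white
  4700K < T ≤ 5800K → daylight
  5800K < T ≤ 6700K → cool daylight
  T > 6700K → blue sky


Temperature: 3870K
3100K < 3870K ≤ 4700K → neutral white
Classification: neutral white


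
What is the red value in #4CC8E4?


Color: #4CC8E4
R = 4C = 76
G = C8 = 200
B = E4 = 228
Red = 76


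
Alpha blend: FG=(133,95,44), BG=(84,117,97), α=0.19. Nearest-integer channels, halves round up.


C = α×F + (1-α)×B, with 1-α = 0.81
R: 0.19×133 + 0.81×84 = 25.27 + 68.04 = 93.31 → 93
G: 0.19×95 + 0.81×117 = 18.05 + 94.77 = 112.82 → 113
B: 0.19×44 + 0.81×97 = 8.36 + 78.57 = 86.93 → 87
= RGB(93, 113, 87)


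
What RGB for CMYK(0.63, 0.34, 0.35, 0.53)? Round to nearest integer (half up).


R = 255 × (1-C) × (1-K) = 255 × 0.37 × 0.47 = 44.3445 → 44
G = 255 × (1-M) × (1-K) = 255 × 0.66 × 0.47 = 79.101 → 79
B = 255 × (1-Y) × (1-K) = 255 × 0.65 × 0.47 = 77.9025 → 78
= RGB(44, 79, 78)


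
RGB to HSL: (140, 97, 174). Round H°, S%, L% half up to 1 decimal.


Normalize: R'=140/255≈0.5490, G'=97/255≈0.3804, B'=174/255≈0.6824
Max=174/255, Min=97/255, Δ=Max-Min=77/255
L = (Max+Min)/2 = (174+97)/510 = 271/510 = 0.53137… → L = 53.1%
L > 0.5 → S = Δ/(2-Max-Min) = 77/(510-174-97) = 77/239 = 0.32217… → S = 32.2%
(the 1/255 factors cancel in S and H, so raw channel differences can be used)
Max is B' → H = 60 × ((R-G)/Δ + 4) = 60 × ((140-97)/77 + 4)
  43/77 + 4 = 0.5584… + 4 = 4.5584…
  H = 60 × 4.5584… = 273.506…° → H = 273.5°
= HSL(273.5°, 32.2%, 53.1%)


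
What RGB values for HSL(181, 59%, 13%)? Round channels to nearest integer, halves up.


H=181°, S=0.59, L=0.13
C = (1-|2L-1|)×S = (1-|-0.74|)×0.59 = 0.1534
H' = H/60 = 181/60 ≈ 3.0167; X = C×(1-|H' mod 2 - 1|) ≈ 0.1508
m = L - C/2 = 0.13 - 0.0767 = 0.0533
Sector ⌊H'⌋ = 3 → (R',G',B') = (0.0, ≈0.1508, 0.1534)
RGB = ((R'+m)×255, (G'+m)×255, (B'+m)×255) = (13.5915, 52.05655, 52.7085)
Round half up → RGB(14, 52, 53)


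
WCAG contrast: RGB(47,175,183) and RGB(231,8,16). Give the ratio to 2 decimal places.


Linearize each sRGB channel c=v/255: c/12.92 if c ≤ 0.04045 else ((c+0.055)/1.055)^2.4
L = 0.2126×R_lin + 0.7152×G_lin + 0.0722×B_lin
Color 1 (47,175,183):
  R=47: 47/255≈0.1843 > 0.04045 → ((0.1843+0.055)/1.055)^2.4 ≈ 0.02843
  G=175: 175/255≈0.6863 > 0.04045 → ((0.6863+0.055)/1.055)^2.4 ≈ 0.42869
  B=183: 183/255≈0.7176 > 0.04045 → ((0.7176+0.055)/1.055)^2.4 ≈ 0.47353
  L1 = 0.2126×0.02843 + 0.7152×0.42869 + 0.0722×0.47353 ≈ 0.34683
Color 2 (231,8,16):
  R=231: 231/255≈0.9059 > 0.04045 → ((0.9059+0.055)/1.055)^2.4 ≈ 0.79910
  G=8: 8/255≈0.0314 ≤ 0.04045 → 0.0314/12.92 ≈ 0.00243
  B=16: 16/255≈0.0627 > 0.04045 → ((0.0627+0.055)/1.055)^2.4 ≈ 0.00518
  L2 = 0.2126×0.79910 + 0.7152×0.00243 + 0.0722×0.00518 ≈ 0.17200
Lighter = 0.34683, Darker = 0.17200
Ratio = (L_lighter + 0.05) / (L_darker + 0.05)
Ratio = (0.34683 + 0.05) / (0.17200 + 0.05) = 0.39683 / 0.22200 ≈ 1.7875
Ratio ≈ 1.79:1


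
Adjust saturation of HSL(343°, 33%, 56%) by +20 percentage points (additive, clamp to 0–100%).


Original S = 33%
Adjustment = +20 percentage points
New S = 33 + (20) = 53
Clamp to [0, 100] → 53
= HSL(343°, 53%, 56%)


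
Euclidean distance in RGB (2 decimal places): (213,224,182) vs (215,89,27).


d = √[(R₁-R₂)² + (G₁-G₂)² + (B₁-B₂)²]
d = √[(213-215)² + (224-89)² + (182-27)²]
d = √[4 + 18225 + 24025]
d = √42254
d ≈ 205.56


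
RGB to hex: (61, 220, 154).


R = 61 → 3D (hex)
G = 220 → DC (hex)
B = 154 → 9A (hex)
Hex = #3DDC9A


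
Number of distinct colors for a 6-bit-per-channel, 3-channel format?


Total bits = 6 bits/channel × 3 channels = 18 bits
Distinct colors = 2^18
= 262,144 colors


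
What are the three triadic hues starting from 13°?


Triadic: equally spaced at 120° intervals
H1 = 13°
H2 = (13 + 120) mod 360 = 133°
H3 = (13 + 240) mod 360 = 253°
Triadic = 13°, 133°, 253°


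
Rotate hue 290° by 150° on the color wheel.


New hue = (H + rotation) mod 360
New hue = (290 + 150) mod 360
= 440 mod 360
= 80°


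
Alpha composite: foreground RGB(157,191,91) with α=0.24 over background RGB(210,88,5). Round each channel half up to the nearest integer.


C = α×F + (1-α)×B, with 1-α = 0.76
R: 0.24×157 + 0.76×210 = 37.68 + 159.60 = 197.28 → 197
G: 0.24×191 + 0.76×88 = 45.84 + 66.88 = 112.72 → 113
B: 0.24×91 + 0.76×5 = 21.84 + 3.80 = 25.64 → 26
= RGB(197, 113, 26)


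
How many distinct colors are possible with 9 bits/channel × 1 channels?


Total bits = 9 bits/channel × 1 channels = 9 bits
Distinct colors = 2^9
= 512 colors


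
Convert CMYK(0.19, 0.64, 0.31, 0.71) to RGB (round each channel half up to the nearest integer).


R = 255 × (1-C) × (1-K) = 255 × 0.81 × 0.29 = 59.8995 → 60
G = 255 × (1-M) × (1-K) = 255 × 0.36 × 0.29 = 26.622 → 27
B = 255 × (1-Y) × (1-K) = 255 × 0.69 × 0.29 = 51.0255 → 51
= RGB(60, 27, 51)


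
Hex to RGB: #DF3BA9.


DF → 223 (R)
3B → 59 (G)
A9 → 169 (B)
= RGB(223, 59, 169)


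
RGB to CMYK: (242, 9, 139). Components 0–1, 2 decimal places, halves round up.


R'=242/255≈0.9490, G'=9/255≈0.0353, B'=139/255≈0.5451
K = 1 - max(R',G',B') = 1 - 242/255 = 13/255 = 0.05098… → 0.05
(1-R'-K)/(1-K) simplifies to (max-R)/max with max = 242:
C = (242-242)/242 = 0/242 = 0 → 0.00
M = (242-9)/242 = 233/242 = 0.96280… → 0.96
Y = (242-139)/242 = 103/242 = 0.42561… → 0.43
= CMYK(0.00, 0.96, 0.43, 0.05)


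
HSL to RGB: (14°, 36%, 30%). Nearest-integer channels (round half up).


H=14°, S=0.36, L=0.30
C = (1-|2L-1|)×S = (1-|-0.40|)×0.36 = 0.216
H' = H/60 = 14/60 ≈ 0.2333; X = C×(1-|H' mod 2 - 1|) = 0.0504
m = L - C/2 = 0.30 - 0.108 = 0.192
Sector ⌊H'⌋ = 0 → (R',G',B') = (0.216, 0.0504, 0.0)
RGB = ((R'+m)×255, (G'+m)×255, (B'+m)×255) = (104.04, 61.812, 48.96)
Round half up → RGB(104, 62, 49)


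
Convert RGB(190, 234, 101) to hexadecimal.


R = 190 → BE (hex)
G = 234 → EA (hex)
B = 101 → 65 (hex)
Hex = #BEEA65


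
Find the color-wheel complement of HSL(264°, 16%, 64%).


Complement = opposite side of color wheel = hue + 180°
H' = (264 + 180) mod 360 = 84°
S and L unchanged.
= HSL(84°, 16%, 64%)


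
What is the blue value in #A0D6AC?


Color: #A0D6AC
R = A0 = 160
G = D6 = 214
B = AC = 172
Blue = 172


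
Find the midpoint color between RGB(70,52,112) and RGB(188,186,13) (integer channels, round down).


Midpoint: each channel = ⌊(C₁+C₂)/2⌋
R: ⌊(70+188)/2⌋ = 129
G: ⌊(52+186)/2⌋ = 119
B: ⌊(112+13)/2⌋ = 62
= RGB(129, 119, 62)
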